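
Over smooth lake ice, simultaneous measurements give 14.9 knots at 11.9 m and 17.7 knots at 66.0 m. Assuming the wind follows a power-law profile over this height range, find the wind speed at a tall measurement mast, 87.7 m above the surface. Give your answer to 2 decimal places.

18.21 knots

First find α: α = ln(V₂/V₁)/ln(z₂/z₁) = ln(17.7/14.9)/ln(66.0/11.9) = 0.17220/1.71312 = 0.1005
Extrapolate from 66.0 m to 87.7 m: V₃ = 17.7 × (87.7/66.0)^0.1005 = 17.7 × 1.0290 = 18.2131 knots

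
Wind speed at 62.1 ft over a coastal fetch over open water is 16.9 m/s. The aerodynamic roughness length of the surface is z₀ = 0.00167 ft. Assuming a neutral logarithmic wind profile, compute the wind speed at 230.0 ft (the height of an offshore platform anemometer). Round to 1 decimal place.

19.0 m/s

Log law: V(z) ∝ ln(z/z₀), so V₂/V₁ = ln(z₂/z₀) / ln(z₁/z₀).
ln(230.0/0.00167) = 11.8330, ln(62.1/0.00167) = 10.5237
V₂ = 16.9 × 11.8330/10.5237 = 16.9 × 1.1244 = 19.0027 m/s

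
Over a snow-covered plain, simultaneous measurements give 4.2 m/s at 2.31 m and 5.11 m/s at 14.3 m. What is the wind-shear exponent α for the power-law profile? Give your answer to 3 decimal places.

α ≈ 0.108

Power law: V₂/V₁ = (z₂/z₁)^α ⇒ α = ln(V₂/V₁) / ln(z₂/z₁)
α = ln(5.11/4.2) / ln(14.3/2.31) = ln(1.2167) / ln(6.1905)
  = 0.19611 / 1.82301 = 0.10758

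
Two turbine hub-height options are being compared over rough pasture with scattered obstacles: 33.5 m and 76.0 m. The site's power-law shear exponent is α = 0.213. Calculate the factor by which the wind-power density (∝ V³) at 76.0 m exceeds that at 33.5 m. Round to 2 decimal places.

Speed ratio: V_B/V_A = (z_B/z_A)^α = (76.0/33.5)^0.213 = (2.2687)^0.213 = 1.19064
Power-density ratio: P_B/P_A = (V_B/V_A)³ = (1.19064)³ = 1.68786

1.69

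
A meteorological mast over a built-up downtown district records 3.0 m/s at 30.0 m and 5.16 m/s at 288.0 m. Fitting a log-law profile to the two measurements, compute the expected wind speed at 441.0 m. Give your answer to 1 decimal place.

Log law: V ∝ ln(z/z₀). From the pair, with r = V₁/V₂ = 0.58140,
ln z₀ = (ln z₁ − r·ln z₂)/(1 − r) = (3.4012 − 0.58140×5.6630)/0.41860 = 0.2599 → z₀ = 1.297 m
V₃ = V₁ · ln(z₃/z₀)/ln(z₁/z₀) = 3.0 × 5.8292/3.1413 = 5.5669 m/s

5.6 m/s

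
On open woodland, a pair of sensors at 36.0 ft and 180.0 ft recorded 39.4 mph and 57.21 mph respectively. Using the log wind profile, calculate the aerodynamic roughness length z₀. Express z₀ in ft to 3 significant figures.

z₀ ≈ 1.02 ft

Log law: V(z) ∝ ln(z/z₀). With r = V₁/V₂ = 39.4/57.21 = 0.68869,
r · ln(z₂/z₀) = ln(z₁/z₀) ⇒ ln z₀ = (ln z₁ − r·ln z₂)/(1 − r)
ln z₀ = (3.58352 − 0.68869×5.19296) / 0.31131 = 0.0231
z₀ = exp(0.0231) = 1.023 ft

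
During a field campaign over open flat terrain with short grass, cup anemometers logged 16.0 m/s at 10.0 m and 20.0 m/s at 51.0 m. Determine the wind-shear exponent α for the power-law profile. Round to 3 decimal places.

Power law: V₂/V₁ = (z₂/z₁)^α ⇒ α = ln(V₂/V₁) / ln(z₂/z₁)
α = ln(20.0/16.0) / ln(51.0/10.0) = ln(1.2500) / ln(5.1000)
  = 0.22314 / 1.62924 = 0.13696

α ≈ 0.137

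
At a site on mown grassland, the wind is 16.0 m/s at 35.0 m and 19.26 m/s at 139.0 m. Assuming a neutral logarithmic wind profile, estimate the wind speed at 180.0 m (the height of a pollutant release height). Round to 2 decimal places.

Log law: V ∝ ln(z/z₀). From the pair, with r = V₁/V₂ = 0.83074,
ln z₀ = (ln z₁ − r·ln z₂)/(1 − r) = (3.5553 − 0.83074×4.9345)/0.16926 = -3.2134 → z₀ = 0.04022 m
V₃ = V₁ · ln(z₃/z₀)/ln(z₁/z₀) = 16.0 × 8.4063/6.7687 = 19.8710 m/s

19.87 m/s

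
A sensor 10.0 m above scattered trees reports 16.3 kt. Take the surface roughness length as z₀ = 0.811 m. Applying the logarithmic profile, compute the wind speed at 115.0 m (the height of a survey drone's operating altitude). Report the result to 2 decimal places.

32.15 kt

Log law: V(z) ∝ ln(z/z₀), so V₂/V₁ = ln(z₂/z₀) / ln(z₁/z₀).
ln(115.0/0.811) = 4.9544, ln(10.0/0.811) = 2.5121
V₂ = 16.3 × 4.9544/2.5121 = 16.3 × 1.9722 = 32.1476 kt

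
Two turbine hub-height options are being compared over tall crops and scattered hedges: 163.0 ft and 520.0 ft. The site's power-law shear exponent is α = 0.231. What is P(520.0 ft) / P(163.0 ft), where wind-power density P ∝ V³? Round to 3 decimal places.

2.234

Speed ratio: V_B/V_A = (z_B/z_A)^α = (520.0/163.0)^0.231 = (3.1902)^0.231 = 1.30732
Power-density ratio: P_B/P_A = (V_B/V_A)³ = (1.30732)³ = 2.23431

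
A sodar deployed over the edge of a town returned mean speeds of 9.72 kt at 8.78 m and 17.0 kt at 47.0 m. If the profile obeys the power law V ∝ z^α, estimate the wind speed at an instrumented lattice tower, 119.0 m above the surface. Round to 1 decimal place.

First find α: α = ln(V₂/V₁)/ln(z₂/z₁) = ln(17.0/9.72)/ln(47.0/8.78) = 0.55903/1.67767 = 0.3332
Extrapolate from 47.0 m to 119.0 m: V₃ = 17.0 × (119.0/47.0)^0.3332 = 17.0 × 1.3628 = 23.1678 kt

23.2 kt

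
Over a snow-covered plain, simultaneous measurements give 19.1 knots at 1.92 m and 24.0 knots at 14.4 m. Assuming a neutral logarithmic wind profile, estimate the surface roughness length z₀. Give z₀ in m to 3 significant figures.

z₀ ≈ 0.000745 m

Log law: V(z) ∝ ln(z/z₀). With r = V₁/V₂ = 19.1/24.0 = 0.79583,
r · ln(z₂/z₀) = ln(z₁/z₀) ⇒ ln z₀ = (ln z₁ − r·ln z₂)/(1 − r)
ln z₀ = (0.65233 − 0.79583×2.66723) / 0.20417 = -7.2017
z₀ = exp(-7.2017) = 0.0007453 m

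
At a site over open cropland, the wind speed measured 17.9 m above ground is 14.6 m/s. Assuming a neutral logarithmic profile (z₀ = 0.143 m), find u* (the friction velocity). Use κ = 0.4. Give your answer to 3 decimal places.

u* ≈ 1.209 m/s

Log law: V(z) = (u*/κ) · ln(z/z₀) ⇒ u* = κ · V / ln(z/z₀)
u* = 0.4 × 14.6 / ln(17.9/0.143) = 0.4 × 14.6 / 4.8297
   = 5.8400 / 4.8297 = 1.2092 m/s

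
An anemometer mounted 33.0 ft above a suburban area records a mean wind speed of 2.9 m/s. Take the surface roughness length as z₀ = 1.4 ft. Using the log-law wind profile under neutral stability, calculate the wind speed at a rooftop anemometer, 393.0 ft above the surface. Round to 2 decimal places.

5.17 m/s

Log law: V(z) ∝ ln(z/z₀), so V₂/V₁ = ln(z₂/z₀) / ln(z₁/z₀).
ln(393.0/1.4) = 5.6373, ln(33.0/1.4) = 3.1600
V₂ = 2.9 × 5.6373/3.1600 = 2.9 × 1.7839 = 5.1734 m/s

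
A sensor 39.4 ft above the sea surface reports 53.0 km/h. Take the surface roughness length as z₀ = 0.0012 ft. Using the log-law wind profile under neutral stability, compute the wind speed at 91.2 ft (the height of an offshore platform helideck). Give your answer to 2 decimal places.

57.28 km/h

Log law: V(z) ∝ ln(z/z₀), so V₂/V₁ = ln(z₂/z₀) / ln(z₁/z₀).
ln(91.2/0.0012) = 11.2385, ln(39.4/0.0012) = 10.3992
V₂ = 53.0 × 11.2385/10.3992 = 53.0 × 1.0807 = 57.2775 km/h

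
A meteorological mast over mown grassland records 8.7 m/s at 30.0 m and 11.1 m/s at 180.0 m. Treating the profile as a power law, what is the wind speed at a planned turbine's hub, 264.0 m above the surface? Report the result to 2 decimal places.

First find α: α = ln(V₂/V₁)/ln(z₂/z₁) = ln(11.1/8.7)/ln(180.0/30.0) = 0.24362/1.79176 = 0.1360
Extrapolate from 180.0 m to 264.0 m: V₃ = 11.1 × (264.0/180.0)^0.1360 = 11.1 × 1.0535 = 11.6933 m/s

11.69 m/s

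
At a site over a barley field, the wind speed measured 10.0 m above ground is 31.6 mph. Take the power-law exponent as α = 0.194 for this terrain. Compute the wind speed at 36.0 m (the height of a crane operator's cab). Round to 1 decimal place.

Power-law profile: V₂ = V₁ · (z₂/z₁)^α
V₂ = 31.6 × (36.0/10.0)^0.194 = 31.6 × (3.6000)^0.194
    = 31.6 × 1.2821 = 40.5144 mph

40.5 mph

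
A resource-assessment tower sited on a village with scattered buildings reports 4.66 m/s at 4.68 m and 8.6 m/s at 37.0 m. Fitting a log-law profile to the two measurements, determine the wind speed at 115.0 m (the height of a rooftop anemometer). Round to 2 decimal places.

10.76 m/s

Log law: V ∝ ln(z/z₀). From the pair, with r = V₁/V₂ = 0.54186,
ln z₀ = (ln z₁ − r·ln z₂)/(1 − r) = (1.5433 − 0.54186×3.6109)/0.45814 = -0.9022 → z₀ = 0.4057 m
V₃ = V₁ · ln(z₃/z₀)/ln(z₁/z₀) = 4.66 × 5.6471/2.4455 = 10.7609 m/s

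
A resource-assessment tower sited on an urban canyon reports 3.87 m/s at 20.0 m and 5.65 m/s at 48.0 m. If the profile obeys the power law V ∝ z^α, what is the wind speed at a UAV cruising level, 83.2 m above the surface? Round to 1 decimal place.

7.2 m/s

First find α: α = ln(V₂/V₁)/ln(z₂/z₁) = ln(5.65/3.87)/ln(48.0/20.0) = 0.37840/0.87547 = 0.4322
Extrapolate from 48.0 m to 83.2 m: V₃ = 5.65 × (83.2/48.0)^0.4322 = 5.65 × 1.2684 = 7.1664 m/s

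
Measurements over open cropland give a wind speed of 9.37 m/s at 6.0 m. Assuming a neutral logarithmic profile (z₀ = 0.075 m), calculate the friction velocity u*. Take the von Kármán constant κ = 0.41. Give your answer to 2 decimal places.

u* ≈ 0.88 m/s

Log law: V(z) = (u*/κ) · ln(z/z₀) ⇒ u* = κ · V / ln(z/z₀)
u* = 0.41 × 9.37 / ln(6.0/0.075) = 0.41 × 9.37 / 4.3820
   = 3.8417 / 4.3820 = 0.8767 m/s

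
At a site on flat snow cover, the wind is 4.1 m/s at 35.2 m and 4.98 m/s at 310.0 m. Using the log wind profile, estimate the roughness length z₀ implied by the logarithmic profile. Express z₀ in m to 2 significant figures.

Log law: V(z) ∝ ln(z/z₀). With r = V₁/V₂ = 4.1/4.98 = 0.82329,
r · ln(z₂/z₀) = ln(z₁/z₀) ⇒ ln z₀ = (ln z₁ − r·ln z₂)/(1 − r)
ln z₀ = (3.56105 − 0.82329×5.73657) / 0.17671 = -6.5749
z₀ = exp(-6.5749) = 0.001395 m

z₀ ≈ 0.0014 m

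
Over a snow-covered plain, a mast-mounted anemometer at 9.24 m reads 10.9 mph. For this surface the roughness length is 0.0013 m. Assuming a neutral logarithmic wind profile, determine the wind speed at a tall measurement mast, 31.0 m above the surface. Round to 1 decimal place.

12.4 mph

Log law: V(z) ∝ ln(z/z₀), so V₂/V₁ = ln(z₂/z₀) / ln(z₁/z₀).
ln(31.0/0.0013) = 10.0794, ln(9.24/0.0013) = 8.8689
V₂ = 10.9 × 10.0794/8.8689 = 10.9 × 1.1365 = 12.3876 mph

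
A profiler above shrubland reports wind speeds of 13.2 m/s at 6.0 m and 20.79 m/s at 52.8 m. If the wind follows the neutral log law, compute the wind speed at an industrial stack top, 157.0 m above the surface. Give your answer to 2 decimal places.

Log law: V ∝ ln(z/z₀). From the pair, with r = V₁/V₂ = 0.63492,
ln z₀ = (ln z₁ − r·ln z₂)/(1 − r) = (1.7918 − 0.63492×3.9665)/0.36508 = -1.9904 → z₀ = 0.1366 m
V₃ = V₁ · ln(z₃/z₀)/ln(z₁/z₀) = 13.2 × 7.0467/3.7822 = 24.5932 m/s

24.59 m/s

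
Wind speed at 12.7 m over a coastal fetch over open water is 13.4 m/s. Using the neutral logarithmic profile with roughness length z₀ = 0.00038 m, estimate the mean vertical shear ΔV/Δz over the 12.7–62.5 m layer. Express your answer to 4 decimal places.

Log law: V₂ = V₁ · ln(z₂/z₀)/ln(z₁/z₀) = 13.4 × 12.0105/10.4169 = 15.4499 m/s
ΔV/Δz = (15.4499 − 13.4)/(62.5 − 12.7) = 2.0499/49.8000 = 0.04116 m/s/m

0.0412 m/s/m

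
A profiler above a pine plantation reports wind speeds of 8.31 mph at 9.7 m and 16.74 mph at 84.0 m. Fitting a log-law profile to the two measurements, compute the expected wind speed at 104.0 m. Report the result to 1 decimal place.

17.6 mph

Log law: V ∝ ln(z/z₀). From the pair, with r = V₁/V₂ = 0.49642,
ln z₀ = (ln z₁ − r·ln z₂)/(1 − r) = (2.2721 − 0.49642×4.4308)/0.50358 = 0.1442 → z₀ = 1.155 m
V₃ = V₁ · ln(z₃/z₀)/ln(z₁/z₀) = 8.31 × 4.5002/2.1280 = 17.5740 mph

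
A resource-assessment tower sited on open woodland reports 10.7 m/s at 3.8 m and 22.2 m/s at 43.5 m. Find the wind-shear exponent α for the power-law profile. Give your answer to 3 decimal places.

α ≈ 0.299

Power law: V₂/V₁ = (z₂/z₁)^α ⇒ α = ln(V₂/V₁) / ln(z₂/z₁)
α = ln(22.2/10.7) / ln(43.5/3.8) = ln(2.0748) / ln(11.4474)
  = 0.72985 / 2.43776 = 0.29939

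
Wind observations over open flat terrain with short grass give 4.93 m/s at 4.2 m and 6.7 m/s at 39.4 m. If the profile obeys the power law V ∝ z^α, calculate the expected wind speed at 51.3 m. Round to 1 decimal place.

6.9 m/s

First find α: α = ln(V₂/V₁)/ln(z₂/z₁) = ln(6.7/4.93)/ln(39.4/4.2) = 0.30677/2.23868 = 0.1370
Extrapolate from 39.4 m to 51.3 m: V₃ = 6.7 × (51.3/39.4)^0.1370 = 6.7 × 1.0368 = 6.9467 m/s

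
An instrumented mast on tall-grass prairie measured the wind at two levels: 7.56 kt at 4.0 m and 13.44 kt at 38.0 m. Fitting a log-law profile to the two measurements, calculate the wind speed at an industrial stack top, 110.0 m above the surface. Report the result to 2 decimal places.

Log law: V ∝ ln(z/z₀). From the pair, with r = V₁/V₂ = 0.56250,
ln z₀ = (ln z₁ − r·ln z₂)/(1 − r) = (1.3863 − 0.56250×3.6376)/0.43750 = -1.5082 → z₀ = 0.2213 m
V₃ = V₁ · ln(z₃/z₀)/ln(z₁/z₀) = 7.56 × 6.2087/2.8945 = 16.2161 kt

16.22 kt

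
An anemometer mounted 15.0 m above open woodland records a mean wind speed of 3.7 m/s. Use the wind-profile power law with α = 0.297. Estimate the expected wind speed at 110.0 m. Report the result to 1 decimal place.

6.7 m/s

Power-law profile: V₂ = V₁ · (z₂/z₁)^α
V₂ = 3.7 × (110.0/15.0)^0.297 = 3.7 × (7.3333)^0.297
    = 3.7 × 1.8072 = 6.6865 m/s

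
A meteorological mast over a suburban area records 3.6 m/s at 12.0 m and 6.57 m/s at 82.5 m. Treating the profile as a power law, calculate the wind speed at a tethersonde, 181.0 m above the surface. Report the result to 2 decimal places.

8.40 m/s

First find α: α = ln(V₂/V₁)/ln(z₂/z₁) = ln(6.57/3.6)/ln(82.5/12.0) = 0.60158/1.92789 = 0.3120
Extrapolate from 82.5 m to 181.0 m: V₃ = 6.57 × (181.0/82.5)^0.3120 = 6.57 × 1.2778 = 8.3954 m/s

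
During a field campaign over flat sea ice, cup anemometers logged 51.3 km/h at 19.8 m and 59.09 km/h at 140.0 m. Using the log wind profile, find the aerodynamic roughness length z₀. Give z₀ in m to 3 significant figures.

Log law: V(z) ∝ ln(z/z₀). With r = V₁/V₂ = 51.3/59.09 = 0.86817,
r · ln(z₂/z₀) = ln(z₁/z₀) ⇒ ln z₀ = (ln z₁ − r·ln z₂)/(1 − r)
ln z₀ = (2.98568 − 0.86817×4.94164) / 0.13183 = -9.8950
z₀ = exp(-9.8950) = 0.00005042 m

z₀ ≈ 0.0000504 m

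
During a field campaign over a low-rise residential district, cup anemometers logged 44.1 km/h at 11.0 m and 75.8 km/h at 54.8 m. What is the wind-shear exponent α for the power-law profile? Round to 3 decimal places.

Power law: V₂/V₁ = (z₂/z₁)^α ⇒ α = ln(V₂/V₁) / ln(z₂/z₁)
α = ln(75.8/44.1) / ln(54.8/11.0) = ln(1.7188) / ln(4.9818)
  = 0.54164 / 1.60579 = 0.33730

α ≈ 0.337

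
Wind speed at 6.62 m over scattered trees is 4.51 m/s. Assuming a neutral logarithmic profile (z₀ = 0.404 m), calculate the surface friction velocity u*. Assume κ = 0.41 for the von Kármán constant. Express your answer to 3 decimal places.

u* ≈ 0.661 m/s

Log law: V(z) = (u*/κ) · ln(z/z₀) ⇒ u* = κ · V / ln(z/z₀)
u* = 0.41 × 4.51 / ln(6.62/0.404) = 0.41 × 4.51 / 2.7964
   = 1.8491 / 2.7964 = 0.6612 m/s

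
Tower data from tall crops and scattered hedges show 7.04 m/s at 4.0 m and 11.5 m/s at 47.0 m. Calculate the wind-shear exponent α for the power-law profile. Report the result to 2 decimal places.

Power law: V₂/V₁ = (z₂/z₁)^α ⇒ α = ln(V₂/V₁) / ln(z₂/z₁)
α = ln(11.5/7.04) / ln(47.0/4.0) = ln(1.6335) / ln(11.7500)
  = 0.49074 / 2.46385 = 0.19918

α ≈ 0.20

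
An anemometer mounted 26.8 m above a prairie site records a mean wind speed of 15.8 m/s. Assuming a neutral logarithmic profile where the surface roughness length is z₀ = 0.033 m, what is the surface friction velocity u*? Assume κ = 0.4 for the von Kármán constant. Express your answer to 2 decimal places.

u* ≈ 0.94 m/s

Log law: V(z) = (u*/κ) · ln(z/z₀) ⇒ u* = κ · V / ln(z/z₀)
u* = 0.4 × 15.8 / ln(26.8/0.033) = 0.4 × 15.8 / 6.6996
   = 6.3200 / 6.6996 = 0.9433 m/s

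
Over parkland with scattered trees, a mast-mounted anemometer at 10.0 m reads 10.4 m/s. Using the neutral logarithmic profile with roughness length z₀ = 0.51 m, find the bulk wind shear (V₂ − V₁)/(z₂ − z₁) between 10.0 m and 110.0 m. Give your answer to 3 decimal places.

Log law: V₂ = V₁ · ln(z₂/z₀)/ln(z₁/z₀) = 10.4 × 5.3738/2.9759 = 18.7799 m/s
ΔV/Δz = (18.7799 − 10.4)/(110.0 − 10.0) = 8.3799/100.0000 = 0.08380 m/s/m

0.084 m/s/m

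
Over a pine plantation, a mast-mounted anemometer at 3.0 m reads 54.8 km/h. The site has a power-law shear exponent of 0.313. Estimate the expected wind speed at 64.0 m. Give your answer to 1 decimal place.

142.8 km/h

Power-law profile: V₂ = V₁ · (z₂/z₁)^α
V₂ = 54.8 × (64.0/3.0)^0.313 = 54.8 × (21.3333)^0.313
    = 54.8 × 2.6061 = 142.8157 km/h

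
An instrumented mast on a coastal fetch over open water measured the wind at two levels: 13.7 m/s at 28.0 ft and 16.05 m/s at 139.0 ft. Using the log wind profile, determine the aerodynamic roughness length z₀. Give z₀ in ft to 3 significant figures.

Log law: V(z) ∝ ln(z/z₀). With r = V₁/V₂ = 13.7/16.05 = 0.85358,
r · ln(z₂/z₀) = ln(z₁/z₀) ⇒ ln z₀ = (ln z₁ − r·ln z₂)/(1 − r)
ln z₀ = (3.33220 − 0.85358×4.93447) / 0.14642 = -6.0087
z₀ = exp(-6.0087) = 0.002457 ft

z₀ ≈ 0.00246 ft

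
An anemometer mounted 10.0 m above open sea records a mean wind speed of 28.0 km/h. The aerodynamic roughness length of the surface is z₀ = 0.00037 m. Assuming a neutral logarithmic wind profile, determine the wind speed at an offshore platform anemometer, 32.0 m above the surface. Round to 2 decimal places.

31.19 km/h

Log law: V(z) ∝ ln(z/z₀), so V₂/V₁ = ln(z₂/z₀) / ln(z₁/z₀).
ln(32.0/0.00037) = 11.3677, ln(10.0/0.00037) = 10.2046
V₂ = 28.0 × 11.3677/10.2046 = 28.0 × 1.1140 = 31.1915 km/h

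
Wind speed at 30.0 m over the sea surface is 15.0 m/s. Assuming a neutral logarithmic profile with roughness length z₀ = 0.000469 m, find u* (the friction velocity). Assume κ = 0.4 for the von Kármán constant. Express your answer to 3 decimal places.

u* ≈ 0.542 m/s

Log law: V(z) = (u*/κ) · ln(z/z₀) ⇒ u* = κ · V / ln(z/z₀)
u* = 0.4 × 15.0 / ln(30.0/0.000469) = 0.4 × 15.0 / 11.0661
   = 6.0000 / 11.0661 = 0.5422 m/s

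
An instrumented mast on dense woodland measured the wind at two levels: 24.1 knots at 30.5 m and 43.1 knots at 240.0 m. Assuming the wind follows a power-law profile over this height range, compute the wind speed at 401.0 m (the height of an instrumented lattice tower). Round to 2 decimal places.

49.81 knots

First find α: α = ln(V₂/V₁)/ln(z₂/z₁) = ln(43.1/24.1)/ln(240.0/30.5) = 0.58131/2.06291 = 0.2818
Extrapolate from 240.0 m to 401.0 m: V₃ = 43.1 × (401.0/240.0)^0.2818 = 43.1 × 1.1556 = 49.8079 knots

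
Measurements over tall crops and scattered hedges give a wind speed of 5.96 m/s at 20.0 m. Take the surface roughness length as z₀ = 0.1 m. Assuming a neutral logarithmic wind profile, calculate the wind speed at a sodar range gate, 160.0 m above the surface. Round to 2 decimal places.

Log law: V(z) ∝ ln(z/z₀), so V₂/V₁ = ln(z₂/z₀) / ln(z₁/z₀).
ln(160.0/0.1) = 7.3778, ln(20.0/0.1) = 5.2983
V₂ = 5.96 × 7.3778/5.2983 = 5.96 × 1.3925 = 8.2991 m/s

8.30 m/s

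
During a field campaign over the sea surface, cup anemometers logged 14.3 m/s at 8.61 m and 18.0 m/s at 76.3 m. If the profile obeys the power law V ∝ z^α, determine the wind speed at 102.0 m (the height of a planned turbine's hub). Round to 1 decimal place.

First find α: α = ln(V₂/V₁)/ln(z₂/z₁) = ln(18.0/14.3)/ln(76.3/8.61) = 0.23011/2.18175 = 0.1055
Extrapolate from 76.3 m to 102.0 m: V₃ = 18.0 × (102.0/76.3)^0.1055 = 18.0 × 1.0311 = 18.5597 m/s

18.6 m/s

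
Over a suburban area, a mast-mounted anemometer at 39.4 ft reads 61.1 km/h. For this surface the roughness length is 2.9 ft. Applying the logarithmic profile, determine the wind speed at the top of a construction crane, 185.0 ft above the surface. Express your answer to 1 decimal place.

Log law: V(z) ∝ ln(z/z₀), so V₂/V₁ = ln(z₂/z₀) / ln(z₁/z₀).
ln(185.0/2.9) = 4.1556, ln(39.4/2.9) = 2.6091
V₂ = 61.1 × 4.1556/2.6091 = 61.1 × 1.5928 = 97.3187 km/h

97.3 km/h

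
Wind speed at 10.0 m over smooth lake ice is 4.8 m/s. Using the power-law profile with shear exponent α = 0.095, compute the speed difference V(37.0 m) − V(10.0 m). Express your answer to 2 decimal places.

0.64 m/s

Power law: V₂ = V₁ · (z₂/z₁)^α = 4.8 × (3.7000)^0.095 = 5.4353 m/s
ΔV = 5.4353 − 4.8 = 0.6353 m/s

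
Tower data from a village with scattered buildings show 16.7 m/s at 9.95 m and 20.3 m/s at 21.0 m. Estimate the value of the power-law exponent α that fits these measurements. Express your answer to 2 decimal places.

α ≈ 0.26

Power law: V₂/V₁ = (z₂/z₁)^α ⇒ α = ln(V₂/V₁) / ln(z₂/z₁)
α = ln(20.3/16.7) / ln(21.0/9.95) = ln(1.2156) / ln(2.1106)
  = 0.19521 / 0.74695 = 0.26135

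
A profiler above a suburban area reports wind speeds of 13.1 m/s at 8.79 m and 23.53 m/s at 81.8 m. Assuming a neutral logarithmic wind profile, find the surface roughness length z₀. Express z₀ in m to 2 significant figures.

Log law: V(z) ∝ ln(z/z₀). With r = V₁/V₂ = 13.1/23.53 = 0.55674,
r · ln(z₂/z₀) = ln(z₁/z₀) ⇒ ln z₀ = (ln z₁ − r·ln z₂)/(1 − r)
ln z₀ = (2.17361 − 0.55674×4.40428) / 0.44326 = -0.6281
z₀ = exp(-0.6281) = 0.5336 m

z₀ ≈ 0.53 m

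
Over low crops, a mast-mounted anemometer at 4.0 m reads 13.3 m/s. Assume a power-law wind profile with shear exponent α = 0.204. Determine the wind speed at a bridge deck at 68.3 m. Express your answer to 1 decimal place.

23.7 m/s

Power-law profile: V₂ = V₁ · (z₂/z₁)^α
V₂ = 13.3 × (68.3/4.0)^0.204 = 13.3 × (17.0750)^0.204
    = 13.3 × 1.7840 = 23.7276 m/s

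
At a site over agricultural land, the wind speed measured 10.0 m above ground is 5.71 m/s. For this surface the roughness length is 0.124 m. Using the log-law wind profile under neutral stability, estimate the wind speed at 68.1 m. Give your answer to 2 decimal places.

Log law: V(z) ∝ ln(z/z₀), so V₂/V₁ = ln(z₂/z₀) / ln(z₁/z₀).
ln(68.1/0.124) = 6.3085, ln(10.0/0.124) = 4.3901
V₂ = 5.71 × 6.3085/4.3901 = 5.71 × 1.4370 = 8.2052 m/s

8.21 m/s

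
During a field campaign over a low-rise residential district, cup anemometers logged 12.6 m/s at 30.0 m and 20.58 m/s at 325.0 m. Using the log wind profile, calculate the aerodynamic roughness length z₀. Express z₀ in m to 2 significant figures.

Log law: V(z) ∝ ln(z/z₀). With r = V₁/V₂ = 12.6/20.58 = 0.61224,
r · ln(z₂/z₀) = ln(z₁/z₀) ⇒ ln z₀ = (ln z₁ − r·ln z₂)/(1 − r)
ln z₀ = (3.40120 − 0.61224×5.78383) / 0.38776 = -0.3608
z₀ = exp(-0.3608) = 0.6971 m

z₀ ≈ 0.70 m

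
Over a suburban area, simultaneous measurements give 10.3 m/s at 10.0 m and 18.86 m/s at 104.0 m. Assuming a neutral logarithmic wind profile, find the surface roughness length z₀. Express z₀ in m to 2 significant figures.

Log law: V(z) ∝ ln(z/z₀). With r = V₁/V₂ = 10.3/18.86 = 0.54613,
r · ln(z₂/z₀) = ln(z₁/z₀) ⇒ ln z₀ = (ln z₁ − r·ln z₂)/(1 − r)
ln z₀ = (2.30259 − 0.54613×4.64439) / 0.45387 = -0.5152
z₀ = exp(-0.5152) = 0.5974 m

z₀ ≈ 0.60 m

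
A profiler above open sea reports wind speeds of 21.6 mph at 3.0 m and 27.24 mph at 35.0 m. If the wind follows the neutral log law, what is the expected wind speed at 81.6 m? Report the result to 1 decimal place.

29.2 mph

Log law: V ∝ ln(z/z₀). From the pair, with r = V₁/V₂ = 0.79295,
ln z₀ = (ln z₁ − r·ln z₂)/(1 − r) = (1.0986 − 0.79295×3.5553)/0.20705 = -8.3102 → z₀ = 0.0002460 m
V₃ = V₁ · ln(z₃/z₀)/ln(z₁/z₀) = 21.6 × 12.7120/9.4088 = 29.1833 mph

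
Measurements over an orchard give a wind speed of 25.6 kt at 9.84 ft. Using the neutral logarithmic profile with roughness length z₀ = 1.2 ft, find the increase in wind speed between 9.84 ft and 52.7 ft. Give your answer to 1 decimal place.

20.4 kt

Log law: V₂ = V₁ · ln(z₂/z₀)/ln(z₁/z₀) = 25.6 × 3.7823/2.1041 = 46.0174 kt
ΔV = 46.0174 − 25.6 = 20.4174 kt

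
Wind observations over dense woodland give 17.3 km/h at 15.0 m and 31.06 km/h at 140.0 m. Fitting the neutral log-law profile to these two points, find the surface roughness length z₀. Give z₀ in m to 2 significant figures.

Log law: V(z) ∝ ln(z/z₀). With r = V₁/V₂ = 17.3/31.06 = 0.55699,
r · ln(z₂/z₀) = ln(z₁/z₀) ⇒ ln z₀ = (ln z₁ − r·ln z₂)/(1 − r)
ln z₀ = (2.70805 − 0.55699×4.94164) / 0.44301 = -0.1002
z₀ = exp(-0.1002) = 0.9047 m

z₀ ≈ 0.90 m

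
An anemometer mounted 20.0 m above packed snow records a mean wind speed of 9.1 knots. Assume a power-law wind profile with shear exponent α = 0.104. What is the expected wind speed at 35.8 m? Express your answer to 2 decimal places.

Power-law profile: V₂ = V₁ · (z₂/z₁)^α
V₂ = 9.1 × (35.8/20.0)^0.104 = 9.1 × (1.7900)^0.104
    = 9.1 × 1.0624 = 9.6680 knots

9.67 knots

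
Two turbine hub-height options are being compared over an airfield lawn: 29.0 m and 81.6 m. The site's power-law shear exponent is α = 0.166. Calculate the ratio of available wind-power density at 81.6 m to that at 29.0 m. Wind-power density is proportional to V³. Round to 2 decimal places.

1.67

Speed ratio: V_B/V_A = (z_B/z_A)^α = (81.6/29.0)^0.166 = (2.8138)^0.166 = 1.18736
Power-density ratio: P_B/P_A = (V_B/V_A)³ = (1.18736)³ = 1.67397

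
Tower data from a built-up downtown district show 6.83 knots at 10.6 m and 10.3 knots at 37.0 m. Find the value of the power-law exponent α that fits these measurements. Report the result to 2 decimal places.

α ≈ 0.33

Power law: V₂/V₁ = (z₂/z₁)^α ⇒ α = ln(V₂/V₁) / ln(z₂/z₁)
α = ln(10.3/6.83) / ln(37.0/10.6) = ln(1.5081) / ln(3.4906)
  = 0.41082 / 1.25006 = 0.32864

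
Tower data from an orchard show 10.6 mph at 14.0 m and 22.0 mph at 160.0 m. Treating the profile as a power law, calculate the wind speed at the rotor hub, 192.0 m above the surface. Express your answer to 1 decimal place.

23.2 mph

First find α: α = ln(V₂/V₁)/ln(z₂/z₁) = ln(22.0/10.6)/ln(160.0/14.0) = 0.73019/2.43612 = 0.2997
Extrapolate from 160.0 m to 192.0 m: V₃ = 22.0 × (192.0/160.0)^0.2997 = 22.0 × 1.0562 = 23.2357 mph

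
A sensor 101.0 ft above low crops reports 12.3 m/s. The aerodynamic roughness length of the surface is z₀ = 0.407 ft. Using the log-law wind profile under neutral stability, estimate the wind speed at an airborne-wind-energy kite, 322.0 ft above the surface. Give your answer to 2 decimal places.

14.89 m/s

Log law: V(z) ∝ ln(z/z₀), so V₂/V₁ = ln(z₂/z₀) / ln(z₁/z₀).
ln(322.0/0.407) = 6.6735, ln(101.0/0.407) = 5.5141
V₂ = 12.3 × 6.6735/5.5141 = 12.3 × 1.2103 = 14.8863 m/s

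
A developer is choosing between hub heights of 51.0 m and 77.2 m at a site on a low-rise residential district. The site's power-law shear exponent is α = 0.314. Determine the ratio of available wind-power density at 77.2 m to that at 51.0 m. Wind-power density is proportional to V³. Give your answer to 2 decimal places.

1.48

Speed ratio: V_B/V_A = (z_B/z_A)^α = (77.2/51.0)^0.314 = (1.5137)^0.314 = 1.13903
Power-density ratio: P_B/P_A = (V_B/V_A)³ = (1.13903)³ = 1.47776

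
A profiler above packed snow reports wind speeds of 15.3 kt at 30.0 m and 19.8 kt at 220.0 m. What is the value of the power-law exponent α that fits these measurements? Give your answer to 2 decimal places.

α ≈ 0.13

Power law: V₂/V₁ = (z₂/z₁)^α ⇒ α = ln(V₂/V₁) / ln(z₂/z₁)
α = ln(19.8/15.3) / ln(220.0/30.0) = ln(1.2941) / ln(7.3333)
  = 0.25783 / 1.99243 = 0.12940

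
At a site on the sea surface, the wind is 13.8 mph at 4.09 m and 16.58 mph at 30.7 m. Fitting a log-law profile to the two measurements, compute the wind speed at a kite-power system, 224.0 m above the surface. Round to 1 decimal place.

19.3 mph

Log law: V ∝ ln(z/z₀). From the pair, with r = V₁/V₂ = 0.83233,
ln z₀ = (ln z₁ − r·ln z₂)/(1 − r) = (1.4085 − 0.83233×3.4243)/0.16767 = -8.5975 → z₀ = 0.0001846 m
V₃ = V₁ · ln(z₃/z₀)/ln(z₁/z₀) = 13.8 × 14.0092/10.0061 = 19.3209 mph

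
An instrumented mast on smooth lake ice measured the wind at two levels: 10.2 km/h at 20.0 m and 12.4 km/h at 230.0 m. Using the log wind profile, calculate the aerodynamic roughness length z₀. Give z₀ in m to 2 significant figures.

z₀ ≈ 0.00024 m

Log law: V(z) ∝ ln(z/z₀). With r = V₁/V₂ = 10.2/12.4 = 0.82258,
r · ln(z₂/z₀) = ln(z₁/z₀) ⇒ ln z₀ = (ln z₁ − r·ln z₂)/(1 − r)
ln z₀ = (2.99573 − 0.82258×5.43808) / 0.17742 = -8.3279
z₀ = exp(-8.3279) = 0.0002417 m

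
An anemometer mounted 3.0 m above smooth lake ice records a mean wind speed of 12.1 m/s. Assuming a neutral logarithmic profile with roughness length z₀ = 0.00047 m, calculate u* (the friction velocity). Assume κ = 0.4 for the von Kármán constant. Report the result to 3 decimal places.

Log law: V(z) = (u*/κ) · ln(z/z₀) ⇒ u* = κ · V / ln(z/z₀)
u* = 0.4 × 12.1 / ln(3.0/0.00047) = 0.4 × 12.1 / 8.7614
   = 4.8400 / 8.7614 = 0.5524 m/s

u* ≈ 0.552 m/s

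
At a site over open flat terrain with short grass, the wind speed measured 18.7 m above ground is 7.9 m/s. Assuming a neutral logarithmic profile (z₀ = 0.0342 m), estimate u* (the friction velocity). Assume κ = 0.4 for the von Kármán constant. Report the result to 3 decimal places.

Log law: V(z) = (u*/κ) · ln(z/z₀) ⇒ u* = κ · V / ln(z/z₀)
u* = 0.4 × 7.9 / ln(18.7/0.0342) = 0.4 × 7.9 / 6.3041
   = 3.1600 / 6.3041 = 0.5013 m/s

u* ≈ 0.501 m/s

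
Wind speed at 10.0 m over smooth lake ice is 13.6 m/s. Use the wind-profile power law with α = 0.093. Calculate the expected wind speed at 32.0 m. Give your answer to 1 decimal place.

15.2 m/s

Power-law profile: V₂ = V₁ · (z₂/z₁)^α
V₂ = 13.6 × (32.0/10.0)^0.093 = 13.6 × (3.2000)^0.093
    = 13.6 × 1.1142 = 15.1537 m/s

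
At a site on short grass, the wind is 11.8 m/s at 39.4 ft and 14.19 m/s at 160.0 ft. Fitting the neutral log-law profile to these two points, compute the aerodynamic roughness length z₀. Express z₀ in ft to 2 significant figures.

z₀ ≈ 0.039 ft

Log law: V(z) ∝ ln(z/z₀). With r = V₁/V₂ = 11.8/14.19 = 0.83157,
r · ln(z₂/z₀) = ln(z₁/z₀) ⇒ ln z₀ = (ln z₁ − r·ln z₂)/(1 − r)
ln z₀ = (3.67377 − 0.83157×5.07517) / 0.16843 = -3.2453
z₀ = exp(-3.2453) = 0.03896 ft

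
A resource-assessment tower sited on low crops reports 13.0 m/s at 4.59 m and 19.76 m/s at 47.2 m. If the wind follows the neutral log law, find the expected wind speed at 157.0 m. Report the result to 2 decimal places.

23.25 m/s

Log law: V ∝ ln(z/z₀). From the pair, with r = V₁/V₂ = 0.65789,
ln z₀ = (ln z₁ − r·ln z₂)/(1 − r) = (1.5239 − 0.65789×3.8544)/0.34211 = -2.9579 → z₀ = 0.05193 m
V₃ = V₁ · ln(z₃/z₀)/ln(z₁/z₀) = 13.0 × 8.0141/4.4818 = 23.2461 m/s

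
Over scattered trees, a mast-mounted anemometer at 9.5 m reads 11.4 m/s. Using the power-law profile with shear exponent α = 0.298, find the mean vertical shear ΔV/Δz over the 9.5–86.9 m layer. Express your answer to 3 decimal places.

Power law: V₂ = V₁ · (z₂/z₁)^α = 11.4 × (9.1474)^0.298 = 22.0481 m/s
ΔV/Δz = (22.0481 − 11.4)/(86.9 − 9.5) = 10.6481/77.4000 = 0.13757 m/s/m

0.138 m/s/m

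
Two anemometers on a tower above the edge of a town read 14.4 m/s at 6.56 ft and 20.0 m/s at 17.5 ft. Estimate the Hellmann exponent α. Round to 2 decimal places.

α ≈ 0.33

Power law: V₂/V₁ = (z₂/z₁)^α ⇒ α = ln(V₂/V₁) / ln(z₂/z₁)
α = ln(20.0/14.4) / ln(17.5/6.56) = ln(1.3889) / ln(2.6677)
  = 0.32850 / 0.98121 = 0.33479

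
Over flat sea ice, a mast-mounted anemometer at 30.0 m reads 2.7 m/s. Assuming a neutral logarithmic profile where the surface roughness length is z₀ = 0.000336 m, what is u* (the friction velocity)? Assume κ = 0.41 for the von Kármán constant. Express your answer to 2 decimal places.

u* ≈ 0.10 m/s

Log law: V(z) = (u*/κ) · ln(z/z₀) ⇒ u* = κ · V / ln(z/z₀)
u* = 0.41 × 2.7 / ln(30.0/0.000336) = 0.41 × 2.7 / 11.3996
   = 1.1070 / 11.3996 = 0.0971 m/s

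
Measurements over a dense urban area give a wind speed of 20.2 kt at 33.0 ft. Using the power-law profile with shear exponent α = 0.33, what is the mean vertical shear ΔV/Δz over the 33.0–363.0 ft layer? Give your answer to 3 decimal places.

0.074 kt/ft

Power law: V₂ = V₁ · (z₂/z₁)^α = 20.2 × (11.0000)^0.33 = 44.5667 kt
ΔV/Δz = (44.5667 − 20.2)/(363.0 − 33.0) = 24.3667/330.0000 = 0.07384 kt/ft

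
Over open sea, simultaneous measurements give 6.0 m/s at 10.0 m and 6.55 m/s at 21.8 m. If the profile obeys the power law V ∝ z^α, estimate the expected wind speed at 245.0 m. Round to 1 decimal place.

8.6 m/s

First find α: α = ln(V₂/V₁)/ln(z₂/z₁) = ln(6.55/6.0)/ln(21.8/10.0) = 0.08771/0.77932 = 0.1125
Extrapolate from 21.8 m to 245.0 m: V₃ = 6.55 × (245.0/21.8)^0.1125 = 6.55 × 1.3129 = 8.5998 m/s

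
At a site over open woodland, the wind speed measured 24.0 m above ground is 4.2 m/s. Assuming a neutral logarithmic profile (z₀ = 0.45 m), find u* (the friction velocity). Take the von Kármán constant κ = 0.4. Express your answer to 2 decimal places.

Log law: V(z) = (u*/κ) · ln(z/z₀) ⇒ u* = κ · V / ln(z/z₀)
u* = 0.4 × 4.2 / ln(24.0/0.45) = 0.4 × 4.2 / 3.9766
   = 1.6800 / 3.9766 = 0.4225 m/s

u* ≈ 0.42 m/s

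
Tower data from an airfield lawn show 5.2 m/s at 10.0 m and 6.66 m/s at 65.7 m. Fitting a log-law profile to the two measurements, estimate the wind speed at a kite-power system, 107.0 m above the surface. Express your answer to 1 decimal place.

7.0 m/s

Log law: V ∝ ln(z/z₀). From the pair, with r = V₁/V₂ = 0.78078,
ln z₀ = (ln z₁ − r·ln z₂)/(1 − r) = (2.3026 − 0.78078×4.1851)/0.21922 = -4.4023 → z₀ = 0.01225 m
V₃ = V₁ · ln(z₃/z₀)/ln(z₁/z₀) = 5.2 × 9.0751/6.7048 = 7.0383 m/s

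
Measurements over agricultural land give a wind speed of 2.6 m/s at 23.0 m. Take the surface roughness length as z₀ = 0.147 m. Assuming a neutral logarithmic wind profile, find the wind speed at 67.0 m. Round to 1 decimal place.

Log law: V(z) ∝ ln(z/z₀), so V₂/V₁ = ln(z₂/z₀) / ln(z₁/z₀).
ln(67.0/0.147) = 6.1220, ln(23.0/0.147) = 5.0528
V₂ = 2.6 × 6.1220/5.0528 = 2.6 × 1.2116 = 3.1502 m/s

3.2 m/s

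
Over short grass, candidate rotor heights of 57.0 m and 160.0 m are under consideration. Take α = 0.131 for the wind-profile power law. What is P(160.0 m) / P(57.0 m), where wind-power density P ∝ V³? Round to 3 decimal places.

Speed ratio: V_B/V_A = (z_B/z_A)^α = (160.0/57.0)^0.131 = (2.8070)^0.131 = 1.14477
Power-density ratio: P_B/P_A = (V_B/V_A)³ = (1.14477)³ = 1.50024

1.500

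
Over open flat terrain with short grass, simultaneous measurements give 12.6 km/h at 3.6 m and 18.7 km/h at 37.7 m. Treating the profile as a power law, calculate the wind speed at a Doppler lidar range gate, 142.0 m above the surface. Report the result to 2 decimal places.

First find α: α = ln(V₂/V₁)/ln(z₂/z₁) = ln(18.7/12.6)/ln(37.7/3.6) = 0.39483/2.34873 = 0.1681
Extrapolate from 37.7 m to 142.0 m: V₃ = 18.7 × (142.0/37.7)^0.1681 = 18.7 × 1.2497 = 23.3701 km/h

23.37 km/h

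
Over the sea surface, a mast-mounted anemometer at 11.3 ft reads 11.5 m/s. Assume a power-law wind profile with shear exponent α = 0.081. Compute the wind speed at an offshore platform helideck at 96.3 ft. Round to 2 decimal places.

Power-law profile: V₂ = V₁ · (z₂/z₁)^α
V₂ = 11.5 × (96.3/11.3)^0.081 = 11.5 × (8.5221)^0.081
    = 11.5 × 1.1895 = 13.6796 m/s

13.68 m/s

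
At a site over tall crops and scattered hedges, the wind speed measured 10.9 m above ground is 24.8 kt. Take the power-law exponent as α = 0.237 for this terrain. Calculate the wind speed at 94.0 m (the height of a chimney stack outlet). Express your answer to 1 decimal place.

Power-law profile: V₂ = V₁ · (z₂/z₁)^α
V₂ = 24.8 × (94.0/10.9)^0.237 = 24.8 × (8.6239)^0.237
    = 24.8 × 1.6663 = 41.3250 kt

41.3 kt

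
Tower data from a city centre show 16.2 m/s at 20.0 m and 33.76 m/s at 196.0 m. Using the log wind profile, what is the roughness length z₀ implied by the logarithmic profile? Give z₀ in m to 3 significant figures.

Log law: V(z) ∝ ln(z/z₀). With r = V₁/V₂ = 16.2/33.76 = 0.47986,
r · ln(z₂/z₀) = ln(z₁/z₀) ⇒ ln z₀ = (ln z₁ − r·ln z₂)/(1 − r)
ln z₀ = (2.99573 − 0.47986×5.27811) / 0.52014 = 0.8901
z₀ = exp(0.8901) = 2.435 m

z₀ ≈ 2.44 m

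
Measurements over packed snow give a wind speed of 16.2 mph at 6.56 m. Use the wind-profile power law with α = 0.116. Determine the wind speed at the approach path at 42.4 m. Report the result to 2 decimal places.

Power-law profile: V₂ = V₁ · (z₂/z₁)^α
V₂ = 16.2 × (42.4/6.56)^0.116 = 16.2 × (6.4634)^0.116
    = 16.2 × 1.2417 = 20.1154 mph

20.12 mph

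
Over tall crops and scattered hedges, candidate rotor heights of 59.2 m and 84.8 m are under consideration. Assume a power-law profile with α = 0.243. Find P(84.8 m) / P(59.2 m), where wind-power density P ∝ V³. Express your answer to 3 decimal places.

1.300

Speed ratio: V_B/V_A = (z_B/z_A)^α = (84.8/59.2)^0.243 = (1.4324)^0.243 = 1.09125
Power-density ratio: P_B/P_A = (V_B/V_A)³ = (1.09125)³ = 1.29951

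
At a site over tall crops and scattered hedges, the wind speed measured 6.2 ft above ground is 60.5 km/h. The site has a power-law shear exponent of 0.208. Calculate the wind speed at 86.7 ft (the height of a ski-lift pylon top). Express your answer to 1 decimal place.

104.7 km/h

Power-law profile: V₂ = V₁ · (z₂/z₁)^α
V₂ = 60.5 × (86.7/6.2)^0.208 = 60.5 × (13.9839)^0.208
    = 60.5 × 1.7310 = 104.7239 km/h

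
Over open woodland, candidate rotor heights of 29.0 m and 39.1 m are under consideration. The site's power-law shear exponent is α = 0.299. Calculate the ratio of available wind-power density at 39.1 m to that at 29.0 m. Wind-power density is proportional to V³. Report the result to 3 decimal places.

1.307

Speed ratio: V_B/V_A = (z_B/z_A)^α = (39.1/29.0)^0.299 = (1.3483)^0.299 = 1.09346
Power-density ratio: P_B/P_A = (V_B/V_A)³ = (1.09346)³ = 1.30741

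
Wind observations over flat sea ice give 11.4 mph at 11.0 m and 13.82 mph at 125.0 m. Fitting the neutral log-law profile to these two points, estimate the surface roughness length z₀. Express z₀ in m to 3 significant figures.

z₀ ≈ 0.000117 m

Log law: V(z) ∝ ln(z/z₀). With r = V₁/V₂ = 11.4/13.82 = 0.82489,
r · ln(z₂/z₀) = ln(z₁/z₀) ⇒ ln z₀ = (ln z₁ − r·ln z₂)/(1 − r)
ln z₀ = (2.39790 − 0.82489×4.82831) / 0.17511 = -9.0512
z₀ = exp(-9.0512) = 0.0001173 m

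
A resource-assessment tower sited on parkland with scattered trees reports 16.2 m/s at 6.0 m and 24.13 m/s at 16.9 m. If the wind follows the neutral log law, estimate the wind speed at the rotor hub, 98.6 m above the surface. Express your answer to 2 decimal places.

37.64 m/s

Log law: V ∝ ln(z/z₀). From the pair, with r = V₁/V₂ = 0.67136,
ln z₀ = (ln z₁ − r·ln z₂)/(1 − r) = (1.7918 − 0.67136×2.8273)/0.32864 = -0.3237 → z₀ = 0.7234 m
V₃ = V₁ · ln(z₃/z₀)/ln(z₁/z₀) = 16.2 × 4.9148/2.1155 = 37.6364 m/s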